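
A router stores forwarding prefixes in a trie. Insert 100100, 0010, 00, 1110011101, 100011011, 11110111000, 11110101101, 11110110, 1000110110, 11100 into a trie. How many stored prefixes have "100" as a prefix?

Traverse to the node for "100", then collect every word in that subtree.
Matches: "100011011", "1000110110", "100100"
Count: 3

3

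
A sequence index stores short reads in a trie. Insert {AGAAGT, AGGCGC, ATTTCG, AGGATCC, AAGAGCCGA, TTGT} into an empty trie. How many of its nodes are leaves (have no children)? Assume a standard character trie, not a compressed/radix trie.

6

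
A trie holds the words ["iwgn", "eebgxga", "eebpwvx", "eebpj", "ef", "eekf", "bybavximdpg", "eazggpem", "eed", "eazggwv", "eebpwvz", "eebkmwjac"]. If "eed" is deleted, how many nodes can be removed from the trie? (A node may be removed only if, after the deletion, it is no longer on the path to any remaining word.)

After clearing the end-marker at "eed", prune upward until reaching a node still needed by another word.
The suffix "d" (1 node) is used only by "eed"; the node for "ee" still has the child "b", so pruning stops there.
Nodes removed: 1

1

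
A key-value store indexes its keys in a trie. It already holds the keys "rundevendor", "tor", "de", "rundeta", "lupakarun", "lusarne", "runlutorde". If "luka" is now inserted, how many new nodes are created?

2

The longest prefix of "luka" already in the trie is "lu" (length 2).
Each of the 2 remaining characters creates one node.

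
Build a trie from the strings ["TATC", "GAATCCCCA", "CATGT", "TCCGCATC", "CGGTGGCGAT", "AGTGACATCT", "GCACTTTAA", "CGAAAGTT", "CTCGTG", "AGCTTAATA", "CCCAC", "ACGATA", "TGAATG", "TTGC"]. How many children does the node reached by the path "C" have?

Walk "C" from the root, arriving at one node.
Characters that immediately follow "C" among the stored strings: {A, C, G, T}.
That node has 4 child edges.

4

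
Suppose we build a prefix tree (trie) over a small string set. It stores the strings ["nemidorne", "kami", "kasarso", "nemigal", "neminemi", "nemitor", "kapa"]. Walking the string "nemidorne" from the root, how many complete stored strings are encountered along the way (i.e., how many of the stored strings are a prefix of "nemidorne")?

1

Walk "nemidorne" from the root; an end-of-word marker is hit whenever a stored word is a prefix of "nemidorne".
Prefixes of the query that are stored words: "nemidorne"
Count: 1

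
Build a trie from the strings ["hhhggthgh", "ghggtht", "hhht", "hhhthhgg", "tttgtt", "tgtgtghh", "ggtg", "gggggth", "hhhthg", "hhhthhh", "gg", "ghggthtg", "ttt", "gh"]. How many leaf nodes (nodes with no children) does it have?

Leaves are exactly the stored words that no other stored word extends.
Those words: "gggggth", "ggtg", "ghggthtg", "hhhggthgh", "hhhthg", "hhhthhgg", "hhhthhh", "tgtgtghh", "tttgtt"
Leaf count: 9

9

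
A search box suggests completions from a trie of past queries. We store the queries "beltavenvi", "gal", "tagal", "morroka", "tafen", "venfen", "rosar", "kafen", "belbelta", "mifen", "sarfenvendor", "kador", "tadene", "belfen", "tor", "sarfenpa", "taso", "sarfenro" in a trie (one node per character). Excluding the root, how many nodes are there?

Trace insertions, counting only characters that open a new branch:
  "beltavenvi" → 10 new (b, e, l, t, a, v, e, n, v, i)
  "gal" → 3 new (g, a, l)
  "tagal" → 5 new (t, a, g, a, l)
  "morroka" → 7 new (m, o, r, r, o, k, a)
  "tafen" → prefix "ta" already present; 3 new (f, e, n)
  "venfen" → 6 new (v, e, n, f, e, n)
  "rosar" → 5 new (r, o, s, a, r)
  "kafen" → 5 new (k, a, f, e, n)
  "belbelta" → prefix "bel" already present; 5 new (b, e, l, t, a)
  "mifen" → prefix "m" already present; 4 new (i, f, e, n)
  "sarfenvendor" → 12 new (s, a, r, f, e, n, v, e, n, d, o, r)
  "kador" → prefix "ka" already present; 3 new (d, o, r)
  "tadene" → prefix "ta" already present; 4 new (d, e, n, e)
  "belfen" → prefix "bel" already present; 3 new (f, e, n)
  "tor" → prefix "t" already present; 2 new (o, r)
  "sarfenpa" → prefix "sarfen" already present; 2 new (p, a)
  "taso" → prefix "ta" already present; 2 new (s, o)
  "sarfenro" → prefix "sarfen" already present; 2 new (r, o)
Total nodes = 10 + 3 + 5 + 7 + 3 + 6 + 5 + 5 + 5 + 4 + 12 + 3 + 4 + 3 + 2 + 2 + 2 + 2 = 83

83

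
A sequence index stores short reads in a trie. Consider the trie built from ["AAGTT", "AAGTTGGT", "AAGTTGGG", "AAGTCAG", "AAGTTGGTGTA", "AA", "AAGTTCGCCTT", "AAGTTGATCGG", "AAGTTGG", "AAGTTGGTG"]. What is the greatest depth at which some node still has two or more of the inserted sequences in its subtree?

9

The deepest shared node is where two words last agree before diverging.
e.g. "AAGTTGGTG" and "AAGTTGGTGTA" share the prefix "AAGTTGGTG" of length 9; no pair shares a longer one.
Longest shared-prefix length: 9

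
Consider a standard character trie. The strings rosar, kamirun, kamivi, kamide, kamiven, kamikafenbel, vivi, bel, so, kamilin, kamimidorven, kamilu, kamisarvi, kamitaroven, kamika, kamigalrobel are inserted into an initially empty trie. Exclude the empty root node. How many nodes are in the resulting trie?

Insert word by word; a character creates a node only if that edge doesn't already exist:
  "rosar" → 5 new (r, o, s, a, r)
  "kamirun" → 7 new (k, a, m, i, r, u, n)
  "kamivi" → prefix "kami" already present; 2 new (v, i)
  "kamide" → prefix "kami" already present; 2 new (d, e)
  "kamiven" → prefix "kamiv" already present; 2 new (e, n)
  "kamikafenbel" → prefix "kami" already present; 8 new (k, a, f, e, n, b, e, l)
  "vivi" → 4 new (v, i, v, i)
  "bel" → 3 new (b, e, l)
  "so" → 2 new (s, o)
  "kamilin" → prefix "kami" already present; 3 new (l, i, n)
  "kamimidorven" → prefix "kami" already present; 8 new (m, i, d, o, r, v, e, n)
  "kamilu" → prefix "kamil" already present; 1 new (u)
  "kamisarvi" → prefix "kami" already present; 5 new (s, a, r, v, i)
  "kamitaroven" → prefix "kami" already present; 7 new (t, a, r, o, v, e, n)
  "kamika" → prefix "kamika" already present; 0 new (none)
  "kamigalrobel" → prefix "kami" already present; 8 new (g, a, l, r, o, b, e, l)
Total nodes = 5 + 7 + 2 + 2 + 2 + 8 + 4 + 3 + 2 + 3 + 8 + 1 + 5 + 7 + 0 + 8 = 67

67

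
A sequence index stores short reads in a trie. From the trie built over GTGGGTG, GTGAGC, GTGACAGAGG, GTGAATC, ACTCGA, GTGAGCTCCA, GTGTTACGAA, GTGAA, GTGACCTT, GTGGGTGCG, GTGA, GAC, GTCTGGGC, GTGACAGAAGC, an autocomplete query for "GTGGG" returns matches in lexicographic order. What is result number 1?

GTGGGTG

DFS of the "GTGGG" subtree visits, in order: "GTGGGTG", "GTGGGTGCG"
The 1st is GTGGGTG.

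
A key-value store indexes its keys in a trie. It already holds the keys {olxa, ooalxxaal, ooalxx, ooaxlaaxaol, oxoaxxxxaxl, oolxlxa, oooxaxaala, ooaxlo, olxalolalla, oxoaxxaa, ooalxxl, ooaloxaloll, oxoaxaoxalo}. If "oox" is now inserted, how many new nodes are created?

1

Walking "oox" from the root, the first 2 characters ("oo") follow existing edges; "x" is the first miss.
Each of the 1 remaining characters creates one node.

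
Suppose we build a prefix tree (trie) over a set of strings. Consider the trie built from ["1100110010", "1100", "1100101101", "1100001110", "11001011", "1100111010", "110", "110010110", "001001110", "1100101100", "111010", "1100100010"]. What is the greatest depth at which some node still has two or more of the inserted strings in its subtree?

Look for the deepest trie node that still has at least two words in its subtree.
e.g. "110010110" and "1100101100" share the prefix "110010110" of length 9; no pair shares a longer one.
Longest shared-prefix length: 9

9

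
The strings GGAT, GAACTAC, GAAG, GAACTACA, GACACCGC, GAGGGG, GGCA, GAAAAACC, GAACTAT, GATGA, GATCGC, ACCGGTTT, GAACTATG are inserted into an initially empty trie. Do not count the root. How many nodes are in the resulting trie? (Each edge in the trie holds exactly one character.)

45

Insert word by word; a character creates a node only if that edge doesn't already exist:
  "GGAT" → 4 new (G, G, A, T)
  "GAACTAC" → prefix "G" already present; 6 new (A, A, C, T, A, C)
  "GAAG" → prefix "GAA" already present; 1 new (G)
  "GAACTACA" → prefix "GAACTAC" already present; 1 new (A)
  "GACACCGC" → prefix "GA" already present; 6 new (C, A, C, C, G, C)
  "GAGGGG" → prefix "GA" already present; 4 new (G, G, G, G)
  "GGCA" → prefix "GG" already present; 2 new (C, A)
  "GAAAAACC" → prefix "GAA" already present; 5 new (A, A, A, C, C)
  "GAACTAT" → prefix "GAACTA" already present; 1 new (T)
  "GATGA" → prefix "GA" already present; 3 new (T, G, A)
  "GATCGC" → prefix "GAT" already present; 3 new (C, G, C)
  "ACCGGTTT" → 8 new (A, C, C, G, G, T, T, T)
  "GAACTATG" → prefix "GAACTAT" already present; 1 new (G)
Total nodes = 4 + 6 + 1 + 1 + 6 + 4 + 2 + 5 + 1 + 3 + 3 + 8 + 1 = 45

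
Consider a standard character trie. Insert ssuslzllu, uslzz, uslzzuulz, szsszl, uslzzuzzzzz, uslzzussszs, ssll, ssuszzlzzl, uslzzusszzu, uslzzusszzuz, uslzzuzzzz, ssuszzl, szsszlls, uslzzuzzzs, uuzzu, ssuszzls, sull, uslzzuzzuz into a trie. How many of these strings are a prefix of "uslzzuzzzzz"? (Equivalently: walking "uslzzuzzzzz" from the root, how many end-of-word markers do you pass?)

Walk "uslzzuzzzzz" from the root; an end-of-word marker is hit whenever a stored word is a prefix of "uslzzuzzzzz".
Prefixes of the query that are stored words: "uslzz", "uslzzuzzzz", "uslzzuzzzzz"
Count: 3

3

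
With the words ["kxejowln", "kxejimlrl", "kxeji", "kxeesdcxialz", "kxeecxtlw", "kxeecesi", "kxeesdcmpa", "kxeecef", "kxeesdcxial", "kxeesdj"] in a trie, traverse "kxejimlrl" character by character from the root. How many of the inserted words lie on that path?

2

Walk "kxejimlrl" from the root; an end-of-word marker is hit whenever a stored word is a prefix of "kxejimlrl".
Prefixes of the query that are stored words: "kxeji", "kxejimlrl"
Count: 2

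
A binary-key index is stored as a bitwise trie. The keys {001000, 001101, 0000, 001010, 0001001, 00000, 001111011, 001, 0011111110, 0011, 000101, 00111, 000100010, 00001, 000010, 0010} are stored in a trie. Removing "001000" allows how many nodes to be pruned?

2

A node on "001000"'s path can go only if nothing else ends at it or branches off below it.
The suffix "00" (2 nodes) is used only by "001000"; the node for "0010" still has the child "1", so pruning stops there.
Nodes removed: 2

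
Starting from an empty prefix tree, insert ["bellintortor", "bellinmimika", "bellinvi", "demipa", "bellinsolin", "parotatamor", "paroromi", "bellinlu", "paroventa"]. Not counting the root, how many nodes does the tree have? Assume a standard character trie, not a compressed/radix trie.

53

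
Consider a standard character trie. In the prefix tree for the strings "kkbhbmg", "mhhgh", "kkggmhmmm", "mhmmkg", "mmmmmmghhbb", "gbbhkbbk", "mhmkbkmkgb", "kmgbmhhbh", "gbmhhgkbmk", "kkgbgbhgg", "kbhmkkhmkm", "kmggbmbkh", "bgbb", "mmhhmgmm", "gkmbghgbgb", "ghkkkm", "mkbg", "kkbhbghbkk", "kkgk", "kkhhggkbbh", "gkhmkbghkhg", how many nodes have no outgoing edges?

Leaves are exactly the stored words that no other stored word extends.
Those words: "bgbb", "gbbhkbbk", "gbmhhgkbmk", "ghkkkm", "gkhmkbghkhg", "gkmbghgbgb", "kbhmkkhmkm", "kkbhbghbkk", "kkbhbmg", "kkgbgbhgg", "kkggmhmmm", "kkgk", "kkhhggkbbh", "kmgbmhhbh", "kmggbmbkh", "mhhgh", "mhmkbkmkgb", "mhmmkg", "mkbg", "mmhhmgmm", "mmmmmmghhbb"
Leaf count: 21

21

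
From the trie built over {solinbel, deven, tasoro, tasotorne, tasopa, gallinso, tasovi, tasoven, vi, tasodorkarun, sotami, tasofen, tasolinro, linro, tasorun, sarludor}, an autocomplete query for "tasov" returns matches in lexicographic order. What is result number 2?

Filter for "tasov…" and sort: "tasoven", "tasovi"
Position 2: tasovi

tasovi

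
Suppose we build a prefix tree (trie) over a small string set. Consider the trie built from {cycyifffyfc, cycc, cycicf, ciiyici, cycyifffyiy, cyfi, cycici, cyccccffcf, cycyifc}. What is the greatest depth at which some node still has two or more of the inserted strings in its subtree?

9

Look for the deepest trie node that still has at least two words in its subtree.
e.g. "cycyifffyfc" and "cycyifffyiy" share the prefix "cycyifffy" of length 9; no pair shares a longer one.
Longest shared-prefix length: 9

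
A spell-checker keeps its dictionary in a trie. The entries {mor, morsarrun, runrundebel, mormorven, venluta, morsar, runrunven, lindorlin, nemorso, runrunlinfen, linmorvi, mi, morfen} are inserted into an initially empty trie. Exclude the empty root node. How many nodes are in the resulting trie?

Insert word by word; a character creates a node only if that edge doesn't already exist:
  "mor" → 3 new (m, o, r)
  "morsarrun" → prefix "mor" already present; 6 new (s, a, r, r, u, n)
  "runrundebel" → 11 new (r, u, n, r, u, n, d, e, b, e, l)
  "mormorven" → prefix "mor" already present; 6 new (m, o, r, v, e, n)
  "venluta" → 7 new (v, e, n, l, u, t, a)
  "morsar" → prefix "morsar" already present; 0 new (none)
  "runrunven" → prefix "runrun" already present; 3 new (v, e, n)
  "lindorlin" → 9 new (l, i, n, d, o, r, l, i, n)
  "nemorso" → 7 new (n, e, m, o, r, s, o)
  "runrunlinfen" → prefix "runrun" already present; 6 new (l, i, n, f, e, n)
  "linmorvi" → prefix "lin" already present; 5 new (m, o, r, v, i)
  "mi" → prefix "m" already present; 1 new (i)
  "morfen" → prefix "mor" already present; 3 new (f, e, n)
Total nodes = 3 + 6 + 11 + 6 + 7 + 0 + 3 + 9 + 7 + 6 + 5 + 1 + 3 = 67

67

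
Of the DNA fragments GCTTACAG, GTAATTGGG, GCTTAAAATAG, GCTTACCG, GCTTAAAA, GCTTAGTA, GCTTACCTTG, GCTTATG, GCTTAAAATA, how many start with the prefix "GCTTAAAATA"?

2

Filter for entries beginning with "GCTTAAAATA":
Matches: "GCTTAAAATA", "GCTTAAAATAG"
Count: 2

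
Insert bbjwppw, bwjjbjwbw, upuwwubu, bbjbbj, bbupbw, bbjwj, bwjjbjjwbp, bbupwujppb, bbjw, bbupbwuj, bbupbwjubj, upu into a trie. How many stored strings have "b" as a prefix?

10

Walk to "b"; the words in its subtree are exactly those with that prefix.
Words under "b": bbjbbj, bbjw, bbjwj, bbjwppw, bbupbw, bbupbwjubj, bbupbwuj, bbupwujppb, bwjjbjjwbp, bwjjbjwbw
Count: 10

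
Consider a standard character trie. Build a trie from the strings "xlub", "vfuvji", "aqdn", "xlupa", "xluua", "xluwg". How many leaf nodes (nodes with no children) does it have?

A leaf is a node with no children — equivalently, the end of a word that is not a proper prefix of any other stored word.
Those words: "aqdn", "vfuvji", "xlub", "xlupa", "xluua", "xluwg"
Leaf count: 6

6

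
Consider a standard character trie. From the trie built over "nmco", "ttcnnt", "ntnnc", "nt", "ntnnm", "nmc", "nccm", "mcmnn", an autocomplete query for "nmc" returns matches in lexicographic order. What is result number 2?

nmco

Words with prefix "nmc", in lexicographic order: "nmc", "nmco"
The 2nd is nmco.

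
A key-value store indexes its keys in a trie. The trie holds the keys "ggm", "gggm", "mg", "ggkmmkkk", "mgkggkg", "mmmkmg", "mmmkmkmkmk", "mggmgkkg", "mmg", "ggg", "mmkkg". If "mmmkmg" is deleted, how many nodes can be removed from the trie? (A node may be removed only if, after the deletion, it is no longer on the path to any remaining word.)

1

After clearing the end-marker at "mmmkmg", prune upward until reaching a node still needed by another word.
The suffix "g" (1 node) is used only by "mmmkmg"; the node for "mmmkm" still has the child "k", so pruning stops there.
Nodes removed: 1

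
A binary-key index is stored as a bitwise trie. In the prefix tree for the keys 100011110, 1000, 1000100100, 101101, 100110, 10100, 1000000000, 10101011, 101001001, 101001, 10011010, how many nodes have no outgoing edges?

7

A leaf is a node with no children — equivalently, the end of a word that is not a proper prefix of any other stored word.
Those words: "1000000000", "1000100100", "100011110", "10011010", "101001001", "10101011", "101101"
Leaf count: 7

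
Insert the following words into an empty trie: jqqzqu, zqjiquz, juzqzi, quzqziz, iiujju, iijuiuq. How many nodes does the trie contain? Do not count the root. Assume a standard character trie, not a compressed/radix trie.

For each word, the new-node count is its length minus the longest prefix already in the trie:
  "jqqzqu" → 6 new (j, q, q, z, q, u)
  "zqjiquz" → 7 new (z, q, j, i, q, u, z)
  "juzqzi" → prefix "j" already present; 5 new (u, z, q, z, i)
  "quzqziz" → 7 new (q, u, z, q, z, i, z)
  "iiujju" → 6 new (i, i, u, j, j, u)
  "iijuiuq" → prefix "ii" already present; 5 new (j, u, i, u, q)
Total nodes = 6 + 7 + 5 + 7 + 6 + 5 = 36

36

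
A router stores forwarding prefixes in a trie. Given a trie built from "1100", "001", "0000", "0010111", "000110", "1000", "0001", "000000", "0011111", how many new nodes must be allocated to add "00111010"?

"00111" is already a path in the trie; the remaining "010" must be added.
New nodes needed: |"00111010"| − 5 = 8 − 5 = 3.

3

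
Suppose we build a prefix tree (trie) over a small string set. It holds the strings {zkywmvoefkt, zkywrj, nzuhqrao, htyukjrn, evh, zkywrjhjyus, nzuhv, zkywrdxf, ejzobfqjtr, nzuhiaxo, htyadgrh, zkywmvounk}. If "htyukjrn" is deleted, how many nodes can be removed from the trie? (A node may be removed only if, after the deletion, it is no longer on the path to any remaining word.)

5

Walk "htyukjrn" from the leaf back toward the root, removing each node that no remaining word uses.
The suffix "ukjrn" (5 nodes) is used only by "htyukjrn"; the node for "hty" still has the child "a", so pruning stops there.
Nodes removed: 5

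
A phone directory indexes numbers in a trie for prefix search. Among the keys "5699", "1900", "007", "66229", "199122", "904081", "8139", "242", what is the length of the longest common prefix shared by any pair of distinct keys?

2

Look for the deepest trie node that still has at least two words in its subtree.
e.g. "1900" and "199122" share the prefix "19" of length 2; no pair shares a longer one.
Longest shared-prefix length: 2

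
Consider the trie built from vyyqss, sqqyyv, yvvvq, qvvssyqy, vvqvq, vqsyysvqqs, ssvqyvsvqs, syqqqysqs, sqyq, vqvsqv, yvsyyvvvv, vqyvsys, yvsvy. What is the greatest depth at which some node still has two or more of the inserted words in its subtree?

3

The deepest shared node is where two words last agree before diverging.
"yvsvy" and "yvsyyvvvv" agree on "yvs" (3 characters) before diverging; nothing deeper is shared.
Longest shared-prefix length: 3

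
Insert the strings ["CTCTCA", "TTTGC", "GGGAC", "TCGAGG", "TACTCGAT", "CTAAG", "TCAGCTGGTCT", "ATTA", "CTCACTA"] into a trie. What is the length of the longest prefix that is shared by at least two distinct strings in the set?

Equivalently: take the maximum, over all pairs, of their longest common prefix length.
e.g. "CTCACTA" and "CTCTCA" share the prefix "CTC" of length 3; no pair shares a longer one.
Longest shared-prefix length: 3

3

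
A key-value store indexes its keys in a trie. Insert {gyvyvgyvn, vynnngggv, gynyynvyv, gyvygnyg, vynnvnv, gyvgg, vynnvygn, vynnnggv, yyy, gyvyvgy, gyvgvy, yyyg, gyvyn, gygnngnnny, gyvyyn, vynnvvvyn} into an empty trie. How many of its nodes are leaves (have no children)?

14

A leaf is a node with no children — equivalently, the end of a word that is not a proper prefix of any other stored word.
Those words: "gygnngnnny", "gynyynvyv", "gyvgg", "gyvgvy", "gyvygnyg", "gyvyn", "gyvyvgyvn", "gyvyyn", "vynnngggv", "vynnnggv", "vynnvnv", "vynnvvvyn", "vynnvygn", "yyyg"
Leaf count: 14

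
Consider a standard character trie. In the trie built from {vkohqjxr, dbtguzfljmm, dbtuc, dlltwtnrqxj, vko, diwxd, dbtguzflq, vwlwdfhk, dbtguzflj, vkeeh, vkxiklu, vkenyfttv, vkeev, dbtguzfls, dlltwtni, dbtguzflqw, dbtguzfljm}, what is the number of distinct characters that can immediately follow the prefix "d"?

3

Follow the path "d" to its node, then look at its outgoing edges.
Distinct next characters after "d": b, i, l.
That node has 3 child edges.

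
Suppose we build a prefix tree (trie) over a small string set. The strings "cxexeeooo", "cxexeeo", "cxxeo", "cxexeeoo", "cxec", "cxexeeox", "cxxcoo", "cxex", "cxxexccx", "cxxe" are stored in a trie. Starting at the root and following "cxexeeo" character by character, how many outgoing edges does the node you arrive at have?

Walk "cxexeeo" from the root, arriving at one node.
Distinct next characters after "cxexeeo": o, x.
That node has 2 child edges.

2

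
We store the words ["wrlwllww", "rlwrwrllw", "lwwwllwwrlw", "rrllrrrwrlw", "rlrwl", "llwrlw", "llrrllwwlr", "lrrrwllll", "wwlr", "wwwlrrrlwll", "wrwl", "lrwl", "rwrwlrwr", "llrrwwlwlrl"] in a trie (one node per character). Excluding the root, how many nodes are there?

Insert word by word; a character creates a node only if that edge doesn't already exist:
  "wrlwllww" → 8 new (w, r, l, w, l, l, w, w)
  "rlwrwrllw" → 9 new (r, l, w, r, w, r, l, l, w)
  "lwwwllwwrlw" → 11 new (l, w, w, w, l, l, w, w, r, l, w)
  "rrllrrrwrlw" → prefix "r" already present; 10 new (r, l, l, r, r, r, w, r, l, w)
  "rlrwl" → prefix "rl" already present; 3 new (r, w, l)
  "llwrlw" → prefix "l" already present; 5 new (l, w, r, l, w)
  "llrrllwwlr" → prefix "ll" already present; 8 new (r, r, l, l, w, w, l, r)
  "lrrrwllll" → prefix "l" already present; 8 new (r, r, r, w, l, l, l, l)
  "wwlr" → prefix "w" already present; 3 new (w, l, r)
  "wwwlrrrlwll" → prefix "ww" already present; 9 new (w, l, r, r, r, l, w, l, l)
  "wrwl" → prefix "wr" already present; 2 new (w, l)
  "lrwl" → prefix "lr" already present; 2 new (w, l)
  "rwrwlrwr" → prefix "r" already present; 7 new (w, r, w, l, r, w, r)
  "llrrwwlwlrl" → prefix "llrr" already present; 7 new (w, w, l, w, l, r, l)
Total nodes = 8 + 9 + 11 + 10 + 3 + 5 + 8 + 8 + 3 + 9 + 2 + 2 + 7 + 7 = 92

92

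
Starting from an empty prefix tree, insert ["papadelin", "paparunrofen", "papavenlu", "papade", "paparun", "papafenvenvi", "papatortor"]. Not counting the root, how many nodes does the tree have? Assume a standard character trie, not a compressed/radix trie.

Insert word by word; a character creates a node only if that edge doesn't already exist:
  "papadelin" → 9 new (p, a, p, a, d, e, l, i, n)
  "paparunrofen" → prefix "papa" already present; 8 new (r, u, n, r, o, f, e, n)
  "papavenlu" → prefix "papa" already present; 5 new (v, e, n, l, u)
  "papade" → prefix "papade" already present; 0 new (none)
  "paparun" → prefix "paparun" already present; 0 new (none)
  "papafenvenvi" → prefix "papa" already present; 8 new (f, e, n, v, e, n, v, i)
  "papatortor" → prefix "papa" already present; 6 new (t, o, r, t, o, r)
Total nodes = 9 + 8 + 5 + 0 + 0 + 8 + 6 = 36

36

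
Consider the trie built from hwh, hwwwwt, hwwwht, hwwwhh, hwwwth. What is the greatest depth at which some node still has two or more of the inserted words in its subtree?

5

Equivalently: take the maximum, over all pairs, of their longest common prefix length.
"hwwwhh" and "hwwwht" agree on "hwwwh" (5 characters) before diverging; nothing deeper is shared.
Longest shared-prefix length: 5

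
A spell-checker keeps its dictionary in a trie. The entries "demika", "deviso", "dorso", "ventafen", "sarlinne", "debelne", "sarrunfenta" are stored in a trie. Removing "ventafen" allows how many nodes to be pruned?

A node on "ventafen"'s path can go only if nothing else ends at it or branches off below it.
No other word shares any prefix with "ventafen", so all 8 of its nodes go.
Nodes removed: 8

8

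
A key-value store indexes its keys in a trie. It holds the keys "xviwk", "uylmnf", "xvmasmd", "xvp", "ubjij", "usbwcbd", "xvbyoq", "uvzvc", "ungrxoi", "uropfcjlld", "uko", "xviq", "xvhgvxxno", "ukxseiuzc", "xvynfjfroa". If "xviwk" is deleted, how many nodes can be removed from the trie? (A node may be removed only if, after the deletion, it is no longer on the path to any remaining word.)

2

A node on "xviwk"'s path can go only if nothing else ends at it or branches off below it.
The suffix "wk" (2 nodes) is used only by "xviwk"; the node for "xvi" still has the child "q", so pruning stops there.
Nodes removed: 2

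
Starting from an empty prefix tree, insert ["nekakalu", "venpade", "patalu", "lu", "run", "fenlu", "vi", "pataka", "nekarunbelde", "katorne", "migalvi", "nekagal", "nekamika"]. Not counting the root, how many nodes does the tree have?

Trace insertions, counting only characters that open a new branch:
  "nekakalu" → 8 new (n, e, k, a, k, a, l, u)
  "venpade" → 7 new (v, e, n, p, a, d, e)
  "patalu" → 6 new (p, a, t, a, l, u)
  "lu" → 2 new (l, u)
  "run" → 3 new (r, u, n)
  "fenlu" → 5 new (f, e, n, l, u)
  "vi" → prefix "v" already present; 1 new (i)
  "pataka" → prefix "pata" already present; 2 new (k, a)
  "nekarunbelde" → prefix "neka" already present; 8 new (r, u, n, b, e, l, d, e)
  "katorne" → 7 new (k, a, t, o, r, n, e)
  "migalvi" → 7 new (m, i, g, a, l, v, i)
  "nekagal" → prefix "neka" already present; 3 new (g, a, l)
  "nekamika" → prefix "neka" already present; 4 new (m, i, k, a)
Total nodes = 8 + 7 + 6 + 2 + 3 + 5 + 1 + 2 + 8 + 7 + 7 + 3 + 4 = 63

63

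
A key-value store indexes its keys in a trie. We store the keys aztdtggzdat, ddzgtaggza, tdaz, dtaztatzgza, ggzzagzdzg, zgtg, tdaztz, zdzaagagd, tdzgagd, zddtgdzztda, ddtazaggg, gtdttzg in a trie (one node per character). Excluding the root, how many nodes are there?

Insert word by word; a character creates a node only if that edge doesn't already exist:
  "aztdtggzdat" → 11 new (a, z, t, d, t, g, g, z, d, a, t)
  "ddzgtaggza" → 10 new (d, d, z, g, t, a, g, g, z, a)
  "tdaz" → 4 new (t, d, a, z)
  "dtaztatzgza" → prefix "d" already present; 10 new (t, a, z, t, a, t, z, g, z, a)
  "ggzzagzdzg" → 10 new (g, g, z, z, a, g, z, d, z, g)
  "zgtg" → 4 new (z, g, t, g)
  "tdaztz" → prefix "tdaz" already present; 2 new (t, z)
  "zdzaagagd" → prefix "z" already present; 8 new (d, z, a, a, g, a, g, d)
  "tdzgagd" → prefix "td" already present; 5 new (z, g, a, g, d)
  "zddtgdzztda" → prefix "zd" already present; 9 new (d, t, g, d, z, z, t, d, a)
  "ddtazaggg" → prefix "dd" already present; 7 new (t, a, z, a, g, g, g)
  "gtdttzg" → prefix "g" already present; 6 new (t, d, t, t, z, g)
Total nodes = 11 + 10 + 4 + 10 + 10 + 4 + 2 + 8 + 5 + 9 + 7 + 6 = 86

86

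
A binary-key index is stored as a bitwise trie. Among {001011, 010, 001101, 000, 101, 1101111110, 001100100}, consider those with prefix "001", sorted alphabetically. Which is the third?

001101

Filter for "001…" and sort: "001011", "001100100", "001101"
Position 3: 001101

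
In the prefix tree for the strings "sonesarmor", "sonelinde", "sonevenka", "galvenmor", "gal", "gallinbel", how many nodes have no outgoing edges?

Leaves are exactly the stored words that no other stored word extends.
Those words: "gallinbel", "galvenmor", "sonelinde", "sonesarmor", "sonevenka"
Leaf count: 5

5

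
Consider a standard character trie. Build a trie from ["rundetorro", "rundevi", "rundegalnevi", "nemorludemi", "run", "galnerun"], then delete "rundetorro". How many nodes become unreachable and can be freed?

5

A node on "rundetorro"'s path can go only if nothing else ends at it or branches off below it.
The suffix "torro" (5 nodes) is used only by "rundetorro"; the node for "runde" still has the child "v", so pruning stops there.
Nodes removed: 5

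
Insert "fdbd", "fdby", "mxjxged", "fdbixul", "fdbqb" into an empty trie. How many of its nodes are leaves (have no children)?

Leaves are exactly the stored words that no other stored word extends.
Those words: "fdbd", "fdbixul", "fdbqb", "fdby", "mxjxged"
Leaf count: 5

5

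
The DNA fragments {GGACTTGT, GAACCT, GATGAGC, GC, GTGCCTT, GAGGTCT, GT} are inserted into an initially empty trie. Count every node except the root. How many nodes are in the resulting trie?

Count nodes per top-level branch (shared prefixes stored once):
  'G'-branch (GAACCT, GAGGTCT, GATGAGC, GC, GGACTTGT, GT, GTGCCTT): 30 nodes
Sum: 30

30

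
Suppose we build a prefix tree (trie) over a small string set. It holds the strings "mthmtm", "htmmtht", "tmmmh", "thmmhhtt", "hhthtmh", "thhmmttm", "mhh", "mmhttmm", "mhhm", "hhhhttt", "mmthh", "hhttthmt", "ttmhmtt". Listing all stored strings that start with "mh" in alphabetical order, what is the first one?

DFS of the "mh" subtree visits, in order: "mhh", "mhhm"
Position 1: mhh

mhh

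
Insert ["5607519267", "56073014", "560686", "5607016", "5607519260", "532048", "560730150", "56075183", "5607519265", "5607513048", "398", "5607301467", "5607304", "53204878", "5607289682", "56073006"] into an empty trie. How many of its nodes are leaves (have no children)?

Leaves are exactly the stored words that no other stored word extends.
Those words: "398", "53204878", "560686", "5607016", "5607289682", "56073006", "5607301467", "560730150", "5607304", "5607513048", "56075183", "5607519260", "5607519265", "5607519267"
Leaf count: 14

14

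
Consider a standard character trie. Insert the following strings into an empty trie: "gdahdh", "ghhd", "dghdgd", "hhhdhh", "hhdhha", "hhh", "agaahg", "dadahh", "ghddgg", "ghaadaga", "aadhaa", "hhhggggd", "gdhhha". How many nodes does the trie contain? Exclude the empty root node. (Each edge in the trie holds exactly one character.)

60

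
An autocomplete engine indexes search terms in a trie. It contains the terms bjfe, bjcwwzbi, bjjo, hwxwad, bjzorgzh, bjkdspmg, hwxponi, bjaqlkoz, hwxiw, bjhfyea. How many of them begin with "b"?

7

Filter for entries beginning with "b":
Words under "b": bjaqlkoz, bjcwwzbi, bjfe, bjhfyea, bjjo, bjkdspmg, bjzorgzh
Count: 7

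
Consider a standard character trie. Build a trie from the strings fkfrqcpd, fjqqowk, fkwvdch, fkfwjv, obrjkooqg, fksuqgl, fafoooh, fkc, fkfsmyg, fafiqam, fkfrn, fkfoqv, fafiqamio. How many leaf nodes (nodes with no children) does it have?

12

Leaves are exactly the stored words that no other stored word extends.
Those words: "fafiqamio", "fafoooh", "fjqqowk", "fkc", "fkfoqv", "fkfrn", "fkfrqcpd", "fkfsmyg", "fkfwjv", "fksuqgl", "fkwvdch", "obrjkooqg"
Leaf count: 12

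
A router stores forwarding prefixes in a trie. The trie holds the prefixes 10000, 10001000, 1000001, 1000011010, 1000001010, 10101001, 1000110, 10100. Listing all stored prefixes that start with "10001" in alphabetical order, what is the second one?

1000110

Words with prefix "10001", in lexicographic order: "10001000", "1000110"
The 2nd is 1000110.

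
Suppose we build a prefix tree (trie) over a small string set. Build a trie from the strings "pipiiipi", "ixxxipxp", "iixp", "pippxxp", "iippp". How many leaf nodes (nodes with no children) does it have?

5

Leaves are exactly the stored words that no other stored word extends.
Those words: "iippp", "iixp", "ixxxipxp", "pipiiipi", "pippxxp"
Leaf count: 5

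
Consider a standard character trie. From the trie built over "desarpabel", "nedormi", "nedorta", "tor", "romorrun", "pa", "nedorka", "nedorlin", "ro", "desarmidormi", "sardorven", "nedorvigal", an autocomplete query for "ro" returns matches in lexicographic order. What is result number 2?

DFS of the "ro" subtree visits, in order: "ro", "romorrun"
Position 2: romorrun

romorrun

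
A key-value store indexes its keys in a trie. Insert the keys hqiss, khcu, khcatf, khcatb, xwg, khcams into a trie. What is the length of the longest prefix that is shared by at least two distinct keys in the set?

Equivalently: take the maximum, over all pairs, of their longest common prefix length.
e.g. "khcatb" and "khcatf" share the prefix "khcat" of length 5; no pair shares a longer one.
Longest shared-prefix length: 5

5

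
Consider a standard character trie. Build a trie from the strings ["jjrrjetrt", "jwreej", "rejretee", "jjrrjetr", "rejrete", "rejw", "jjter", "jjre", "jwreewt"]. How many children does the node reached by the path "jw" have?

1

Walk "jw" from the root, arriving at one node.
Distinct next characters after "jw": r.
That node has 1 child edge.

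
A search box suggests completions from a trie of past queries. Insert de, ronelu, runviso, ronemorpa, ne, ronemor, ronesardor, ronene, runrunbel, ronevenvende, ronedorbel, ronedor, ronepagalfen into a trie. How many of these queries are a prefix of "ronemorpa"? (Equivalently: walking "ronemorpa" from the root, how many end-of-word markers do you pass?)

2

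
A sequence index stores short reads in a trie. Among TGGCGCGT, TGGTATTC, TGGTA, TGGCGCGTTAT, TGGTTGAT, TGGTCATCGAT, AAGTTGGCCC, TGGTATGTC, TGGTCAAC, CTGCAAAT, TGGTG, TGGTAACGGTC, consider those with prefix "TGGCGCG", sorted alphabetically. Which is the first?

TGGCGCGT

Filter for "TGGCGCG…" and sort: "TGGCGCGT", "TGGCGCGTTAT"
Position 1: TGGCGCGT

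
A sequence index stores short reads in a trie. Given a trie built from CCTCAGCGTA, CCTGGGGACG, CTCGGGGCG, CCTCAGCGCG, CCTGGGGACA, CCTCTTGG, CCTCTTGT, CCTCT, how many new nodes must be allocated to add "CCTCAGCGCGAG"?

2

Walking "CCTCAGCGCGAG" from the root, the first 10 characters ("CCTCAGCGCG") follow existing edges; "A" is the first miss.
New nodes needed: |"CCTCAGCGCGAG"| − 10 = 12 − 10 = 2.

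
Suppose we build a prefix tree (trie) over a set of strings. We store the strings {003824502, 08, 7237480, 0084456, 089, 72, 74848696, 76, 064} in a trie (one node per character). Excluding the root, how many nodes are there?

33

Trie structure (* marks end of a word):
(root)
├─ 0
│  ├─ 0
│  │  ├─ 3
│  │  │  └─ 8
│  │  │     └─ 2
│  │  │        └─ 4
│  │  │           └─ 5
│  │  │              └─ 0
│  │  │                 └─ 2 *
│  │  └─ 8
│  │     └─ 4
│  │        └─ 4
│  │           └─ 5
│  │              └─ 6 *
│  ├─ 6
│  │  └─ 4 *
│  └─ 8 *
│     └─ 9 *
└─ 7
   ├─ 2 *
   │  └─ 3
   │     └─ 7
   │        └─ 4
   │           └─ 8
   │              └─ 0 *
   ├─ 4
   │  └─ 8
   │     └─ 4
   │        └─ 8
   │           └─ 6
   │              └─ 9
   │                 └─ 6 *
   └─ 6 *
Counting every labelled node above: 33.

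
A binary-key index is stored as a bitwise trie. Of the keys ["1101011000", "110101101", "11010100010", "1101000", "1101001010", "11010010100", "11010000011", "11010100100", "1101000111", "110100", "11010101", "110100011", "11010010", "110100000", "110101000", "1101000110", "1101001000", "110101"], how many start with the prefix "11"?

Filter for entries beginning with "11":
Matches: "110100", "1101000", "110100000", "11010000011", "110100011", "1101000110", "1101000111", "11010010", "1101001000", "1101001010", "11010010100", "110101", "110101000", "11010100010", "11010100100", "11010101", "1101011000", "110101101"
Count: 18

18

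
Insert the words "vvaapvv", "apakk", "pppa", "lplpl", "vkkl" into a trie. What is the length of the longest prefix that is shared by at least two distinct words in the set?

Equivalently: take the maximum, over all pairs, of their longest common prefix length.
e.g. "vkkl" and "vvaapvv" share the prefix "v" of length 1; no pair shares a longer one.
Longest shared-prefix length: 1

1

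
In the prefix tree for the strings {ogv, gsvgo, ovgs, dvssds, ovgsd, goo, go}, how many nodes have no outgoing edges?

Leaves are exactly the stored words that no other stored word extends.
Those words: "dvssds", "goo", "gsvgo", "ogv", "ovgsd"
Leaf count: 5

5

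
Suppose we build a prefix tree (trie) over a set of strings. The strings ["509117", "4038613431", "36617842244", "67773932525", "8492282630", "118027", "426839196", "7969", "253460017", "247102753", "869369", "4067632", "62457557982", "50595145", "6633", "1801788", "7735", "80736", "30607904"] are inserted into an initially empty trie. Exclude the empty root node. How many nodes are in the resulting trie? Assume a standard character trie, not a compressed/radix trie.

Insert word by word; a character creates a node only if that edge doesn't already exist:
  "509117" → 6 new (5, 0, 9, 1, 1, 7)
  "4038613431" → 10 new (4, 0, 3, 8, 6, 1, 3, 4, 3, 1)
  "36617842244" → 11 new (3, 6, 6, 1, 7, 8, 4, 2, 2, 4, 4)
  "67773932525" → 11 new (6, 7, 7, 7, 3, 9, 3, 2, 5, 2, 5)
  "8492282630" → 10 new (8, 4, 9, 2, 2, 8, 2, 6, 3, 0)
  "118027" → 6 new (1, 1, 8, 0, 2, 7)
  "426839196" → prefix "4" already present; 8 new (2, 6, 8, 3, 9, 1, 9, 6)
  "7969" → 4 new (7, 9, 6, 9)
  "253460017" → 9 new (2, 5, 3, 4, 6, 0, 0, 1, 7)
  "247102753" → prefix "2" already present; 8 new (4, 7, 1, 0, 2, 7, 5, 3)
  "869369" → prefix "8" already present; 5 new (6, 9, 3, 6, 9)
  "4067632" → prefix "40" already present; 5 new (6, 7, 6, 3, 2)
  "62457557982" → prefix "6" already present; 10 new (2, 4, 5, 7, 5, 5, 7, 9, 8, 2)
  "50595145" → prefix "50" already present; 6 new (5, 9, 5, 1, 4, 5)
  "6633" → prefix "6" already present; 3 new (6, 3, 3)
  "1801788" → prefix "1" already present; 6 new (8, 0, 1, 7, 8, 8)
  "7735" → prefix "7" already present; 3 new (7, 3, 5)
  "80736" → prefix "8" already present; 4 new (0, 7, 3, 6)
  "30607904" → prefix "3" already present; 7 new (0, 6, 0, 7, 9, 0, 4)
Total nodes = 6 + 10 + 11 + 11 + 10 + 6 + 8 + 4 + 9 + 8 + 5 + 5 + 10 + 6 + 3 + 6 + 3 + 4 + 7 = 132

132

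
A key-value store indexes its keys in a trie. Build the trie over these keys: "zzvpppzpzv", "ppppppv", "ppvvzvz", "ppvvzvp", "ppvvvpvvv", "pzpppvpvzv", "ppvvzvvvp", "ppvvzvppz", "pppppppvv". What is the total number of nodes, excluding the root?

Insert word by word; a character creates a node only if that edge doesn't already exist:
  "zzvpppzpzv" → 10 new (z, z, v, p, p, p, z, p, z, v)
  "ppppppv" → 7 new (p, p, p, p, p, p, v)
  "ppvvzvz" → prefix "pp" already present; 5 new (v, v, z, v, z)
  "ppvvzvp" → prefix "ppvvzv" already present; 1 new (p)
  "ppvvvpvvv" → prefix "ppvv" already present; 5 new (v, p, v, v, v)
  "pzpppvpvzv" → prefix "p" already present; 9 new (z, p, p, p, v, p, v, z, v)
  "ppvvzvvvp" → prefix "ppvvzv" already present; 3 new (v, v, p)
  "ppvvzvppz" → prefix "ppvvzvp" already present; 2 new (p, z)
  "pppppppvv" → prefix "pppppp" already present; 3 new (p, v, v)
Total nodes = 10 + 7 + 5 + 1 + 5 + 9 + 3 + 2 + 3 = 45

45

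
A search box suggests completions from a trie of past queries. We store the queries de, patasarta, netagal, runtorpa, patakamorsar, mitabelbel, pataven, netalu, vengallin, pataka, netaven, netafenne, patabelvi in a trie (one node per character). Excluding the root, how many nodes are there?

71

Count nodes per top-level branch (shared prefixes stored once):
  'd'-branch (de): 2 nodes
  'm'-branch (mitabelbel): 10 nodes
  'n'-branch (netafenne, netagal, netalu, netaven): 17 nodes
  'p'-branch (patabelvi, pataka, patakamorsar, patasarta, pataven): 25 nodes
  'r'-branch (runtorpa): 8 nodes
  'v'-branch (vengallin): 9 nodes
Sum: 71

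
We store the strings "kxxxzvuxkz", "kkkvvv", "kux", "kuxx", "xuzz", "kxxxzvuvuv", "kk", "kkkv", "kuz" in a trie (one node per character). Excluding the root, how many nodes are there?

Trie structure (* marks end of a word):
(root)
├─ k
│  ├─ k *
│  │  └─ k
│  │     └─ v *
│  │        └─ v
│  │           └─ v *
│  ├─ u
│  │  ├─ x *
│  │  │  └─ x *
│  │  └─ z *
│  └─ x
│     └─ x
│        └─ x
│           └─ z
│              └─ v
│                 └─ u
│                    ├─ v
│                    │  └─ u
│                    │     └─ v *
│                    └─ x
│                       └─ k
│                          └─ z *
└─ x
   └─ u
      └─ z
         └─ z *
Counting every labelled node above: 26.

26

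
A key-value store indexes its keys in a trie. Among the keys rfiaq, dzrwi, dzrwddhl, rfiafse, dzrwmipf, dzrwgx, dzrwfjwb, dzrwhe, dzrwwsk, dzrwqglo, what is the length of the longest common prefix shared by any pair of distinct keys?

The deepest shared node is where two words last agree before diverging.
"dzrwddhl" and "dzrwfjwb" agree on "dzrw" (4 characters) before diverging; nothing deeper is shared.
Longest shared-prefix length: 4

4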